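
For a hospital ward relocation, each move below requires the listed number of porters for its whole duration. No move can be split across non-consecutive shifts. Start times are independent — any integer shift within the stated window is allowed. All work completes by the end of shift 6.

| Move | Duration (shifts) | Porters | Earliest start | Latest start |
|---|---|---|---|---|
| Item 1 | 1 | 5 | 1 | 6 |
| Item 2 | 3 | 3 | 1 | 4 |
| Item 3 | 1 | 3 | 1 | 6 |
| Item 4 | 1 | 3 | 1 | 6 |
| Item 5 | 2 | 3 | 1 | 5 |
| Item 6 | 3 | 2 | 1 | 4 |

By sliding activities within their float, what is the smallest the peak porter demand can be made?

Early-start (Item 1@1, Item 2@1, Item 3@1, Item 4@1, Item 5@1, Item 6@1) gives peak 19: s1:19  s2:8  s3:5  s4:0  s5:0  s6:0.
Shift Item 2→2, Item 3→2, Item 4→3, Item 5→5, Item 6→4.
Schedule Item 1@1, Item 2@2, Item 3@2, Item 4@3, Item 5@5, Item 6@4: s1:5  s2:6  s3:6  s4:5  s5:5  s6:5 — peak 6.
Total porter-shifts = 32 over 6 shifts ⇒ peak ≥ ⌈32/6⌉ = 6, so 6 is optimal.

6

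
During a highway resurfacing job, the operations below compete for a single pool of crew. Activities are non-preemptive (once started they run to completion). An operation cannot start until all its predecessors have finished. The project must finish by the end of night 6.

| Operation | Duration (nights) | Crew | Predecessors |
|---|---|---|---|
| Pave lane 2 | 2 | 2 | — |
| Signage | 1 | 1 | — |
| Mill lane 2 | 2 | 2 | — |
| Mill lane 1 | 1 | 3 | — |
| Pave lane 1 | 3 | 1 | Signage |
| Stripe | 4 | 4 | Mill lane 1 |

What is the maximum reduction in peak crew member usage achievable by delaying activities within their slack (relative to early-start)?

3

Early-start peak: n1:8  n2:9  n3:5  n4:5  n5:4  n6:0 ⇒ 9.
Leveled (Pave lane 2@1, Signage@1, Mill lane 2@2, Mill lane 1@1, Pave lane 1@4, Stripe@3): n1:6  n2:4  n3:6  n4:5  n5:5  n6:5 ⇒ 6.
Reduction 9 − 6 = 3.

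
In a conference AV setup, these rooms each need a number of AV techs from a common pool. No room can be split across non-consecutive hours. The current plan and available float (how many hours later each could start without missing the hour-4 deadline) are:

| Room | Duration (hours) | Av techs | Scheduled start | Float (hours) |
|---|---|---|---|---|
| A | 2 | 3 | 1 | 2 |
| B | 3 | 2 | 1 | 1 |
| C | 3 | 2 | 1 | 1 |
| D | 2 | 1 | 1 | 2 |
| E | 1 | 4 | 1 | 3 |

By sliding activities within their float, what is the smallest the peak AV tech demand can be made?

Early-start (A@1, B@1, C@1, D@1, E@1) gives peak 12: h1:12  h2:8  h3:4  h4:0.
Shift D→3, E→4.
Schedule A@1, B@1, C@1, D@3, E@4: h1:7  h2:7  h3:5  h4:5 — peak 7.

7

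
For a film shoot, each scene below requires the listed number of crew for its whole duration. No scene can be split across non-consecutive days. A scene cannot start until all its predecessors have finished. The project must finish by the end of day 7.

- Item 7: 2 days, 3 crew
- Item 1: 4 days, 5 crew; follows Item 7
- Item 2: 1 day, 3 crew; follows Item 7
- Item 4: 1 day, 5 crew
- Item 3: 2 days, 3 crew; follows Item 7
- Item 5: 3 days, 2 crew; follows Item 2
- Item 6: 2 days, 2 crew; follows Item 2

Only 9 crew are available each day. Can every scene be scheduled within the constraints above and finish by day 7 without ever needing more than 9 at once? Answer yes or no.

yes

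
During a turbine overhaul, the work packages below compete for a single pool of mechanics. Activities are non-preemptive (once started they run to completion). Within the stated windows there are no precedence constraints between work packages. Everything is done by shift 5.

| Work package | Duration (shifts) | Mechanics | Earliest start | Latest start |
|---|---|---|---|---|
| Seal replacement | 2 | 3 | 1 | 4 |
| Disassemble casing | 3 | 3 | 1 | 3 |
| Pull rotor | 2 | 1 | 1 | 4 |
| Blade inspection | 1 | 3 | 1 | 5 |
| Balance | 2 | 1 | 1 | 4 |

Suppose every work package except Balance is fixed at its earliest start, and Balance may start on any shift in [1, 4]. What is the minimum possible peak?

10

Balance@1: s1:11  s2:8  s3:3  s4:0  s5:0 → peak 11
Balance@2: s1:10  s2:8  s3:4  s4:0  s5:0 → peak 10
Balance@3: s1:10  s2:7  s3:4  s4:1  s5:0 → peak 10
Balance@4: s1:10  s2:7  s3:3  s4:1  s5:1 → peak 10
Best is Balance@2, peak 10.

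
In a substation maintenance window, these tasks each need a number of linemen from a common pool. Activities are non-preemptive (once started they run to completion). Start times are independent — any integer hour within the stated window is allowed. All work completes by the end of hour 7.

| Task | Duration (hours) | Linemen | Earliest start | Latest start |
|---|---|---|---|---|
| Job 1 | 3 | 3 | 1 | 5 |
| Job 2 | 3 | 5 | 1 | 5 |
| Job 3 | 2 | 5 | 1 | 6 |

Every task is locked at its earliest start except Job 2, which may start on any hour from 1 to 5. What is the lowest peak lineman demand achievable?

8

Job 2@1: h1:13  h2:13  h3:8  h4:0  h5:0  h6:0  h7:0 → peak 13
Job 2@2: h1:8  h2:13  h3:8  h4:5  h5:0  h6:0  h7:0 → peak 13
Job 2@3: h1:8  h2:8  h3:8  h4:5  h5:5  h6:0  h7:0 → peak 8
Job 2@4: h1:8  h2:8  h3:3  h4:5  h5:5  h6:5  h7:0 → peak 8
Job 2@5: h1:8  h2:8  h3:3  h4:0  h5:5  h6:5  h7:5 → peak 8
Best is Job 2@3, peak 8.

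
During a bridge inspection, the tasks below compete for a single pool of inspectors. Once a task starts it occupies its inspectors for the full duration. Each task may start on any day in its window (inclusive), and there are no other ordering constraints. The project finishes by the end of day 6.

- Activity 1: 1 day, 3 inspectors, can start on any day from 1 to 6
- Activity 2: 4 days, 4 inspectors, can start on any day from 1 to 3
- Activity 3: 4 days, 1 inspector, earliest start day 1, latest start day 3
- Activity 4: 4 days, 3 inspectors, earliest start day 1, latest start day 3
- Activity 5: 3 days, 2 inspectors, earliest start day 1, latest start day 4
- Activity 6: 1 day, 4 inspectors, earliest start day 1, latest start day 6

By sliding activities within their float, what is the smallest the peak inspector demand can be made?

10

Early-start (Activity 1@1, Activity 2@1, Activity 3@1, Activity 4@1, Activity 5@1, Activity 6@1) gives peak 17: d1:17  d2:10  d3:10  d4:8  d5:0  d6:0.
Shift Activity 4→2, Activity 6→5.
Schedule Activity 1@1, Activity 2@1, Activity 3@1, Activity 4@2, Activity 5@1, Activity 6@5: d1:10  d2:10  d3:10  d4:8  d5:7  d6:0 — peak 10.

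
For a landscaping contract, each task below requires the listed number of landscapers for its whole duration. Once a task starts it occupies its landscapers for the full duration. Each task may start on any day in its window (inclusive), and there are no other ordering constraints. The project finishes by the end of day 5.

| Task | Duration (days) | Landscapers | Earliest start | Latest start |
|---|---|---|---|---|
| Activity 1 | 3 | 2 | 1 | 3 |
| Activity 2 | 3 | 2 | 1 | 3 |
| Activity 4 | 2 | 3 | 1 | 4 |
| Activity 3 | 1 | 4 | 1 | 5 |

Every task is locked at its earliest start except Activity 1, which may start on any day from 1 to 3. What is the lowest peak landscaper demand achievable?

Activity 1@1: d1:11  d2:7  d3:4  d4:0  d5:0 → peak 11
Activity 1@2: d1:9  d2:7  d3:4  d4:2  d5:0 → peak 9
Activity 1@3: d1:9  d2:5  d3:4  d4:2  d5:2 → peak 9
Best is Activity 1@2, peak 9.

9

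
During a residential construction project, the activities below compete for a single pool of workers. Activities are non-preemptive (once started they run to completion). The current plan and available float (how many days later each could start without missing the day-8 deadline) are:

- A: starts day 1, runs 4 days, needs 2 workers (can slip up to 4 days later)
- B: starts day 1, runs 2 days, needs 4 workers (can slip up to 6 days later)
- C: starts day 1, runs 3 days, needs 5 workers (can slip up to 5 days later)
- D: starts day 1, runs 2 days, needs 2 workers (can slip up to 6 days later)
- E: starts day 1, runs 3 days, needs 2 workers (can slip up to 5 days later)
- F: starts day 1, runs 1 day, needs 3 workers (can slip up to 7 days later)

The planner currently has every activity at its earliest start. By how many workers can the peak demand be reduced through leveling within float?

12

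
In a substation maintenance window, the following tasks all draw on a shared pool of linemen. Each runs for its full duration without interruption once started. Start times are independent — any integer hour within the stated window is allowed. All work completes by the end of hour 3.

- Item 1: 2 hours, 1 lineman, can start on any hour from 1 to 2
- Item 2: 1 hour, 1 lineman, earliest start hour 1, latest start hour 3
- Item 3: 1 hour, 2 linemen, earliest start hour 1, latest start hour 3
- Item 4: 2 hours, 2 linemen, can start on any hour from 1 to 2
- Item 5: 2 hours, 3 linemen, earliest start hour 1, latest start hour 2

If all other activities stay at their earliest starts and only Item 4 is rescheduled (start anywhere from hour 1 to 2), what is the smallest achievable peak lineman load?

Item 4@1: h1:9  h2:6  h3:0 → peak 9
Item 4@2: h1:7  h2:6  h3:2 → peak 7
Best is Item 4@2, peak 7.

7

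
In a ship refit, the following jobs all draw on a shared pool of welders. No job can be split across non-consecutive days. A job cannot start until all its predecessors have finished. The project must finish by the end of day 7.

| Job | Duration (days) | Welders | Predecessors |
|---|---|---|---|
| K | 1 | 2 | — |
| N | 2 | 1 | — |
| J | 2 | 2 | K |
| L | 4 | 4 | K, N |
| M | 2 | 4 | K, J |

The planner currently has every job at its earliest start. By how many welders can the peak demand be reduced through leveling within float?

Early-start peak: d1:3  d2:3  d3:6  d4:8  d5:8  d6:4  d7:0 ⇒ 8.
Leveled (K@1, N@1, J@2, L@3, M@4): d1:3  d2:3  d3:6  d4:8  d5:8  d6:4  d7:0 ⇒ 8.
Reduction 8 − 8 = 0.

0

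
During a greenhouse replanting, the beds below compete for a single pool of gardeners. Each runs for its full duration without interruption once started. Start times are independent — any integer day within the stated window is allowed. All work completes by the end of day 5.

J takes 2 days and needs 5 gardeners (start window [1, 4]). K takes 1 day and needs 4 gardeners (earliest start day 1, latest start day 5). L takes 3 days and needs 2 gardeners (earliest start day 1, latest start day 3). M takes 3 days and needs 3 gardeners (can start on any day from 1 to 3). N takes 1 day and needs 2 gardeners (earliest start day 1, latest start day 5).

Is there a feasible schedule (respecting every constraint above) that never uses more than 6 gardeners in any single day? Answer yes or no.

Total gardener-days = 31; over 5 days the average is 31/5 > 6, so some day must exceed 6.

no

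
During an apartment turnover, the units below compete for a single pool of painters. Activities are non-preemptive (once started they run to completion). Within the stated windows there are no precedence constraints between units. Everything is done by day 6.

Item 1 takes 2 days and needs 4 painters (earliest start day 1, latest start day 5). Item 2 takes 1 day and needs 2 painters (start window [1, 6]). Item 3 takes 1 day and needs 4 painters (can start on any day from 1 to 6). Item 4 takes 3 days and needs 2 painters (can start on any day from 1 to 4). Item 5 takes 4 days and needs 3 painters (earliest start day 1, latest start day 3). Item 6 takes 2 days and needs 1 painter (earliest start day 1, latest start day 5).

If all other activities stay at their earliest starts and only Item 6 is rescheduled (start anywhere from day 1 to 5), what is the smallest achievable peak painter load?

15

Item 6@1: d1:16  d2:10  d3:5  d4:3  d5:0  d6:0 → peak 16
Item 6@2: d1:15  d2:10  d3:6  d4:3  d5:0  d6:0 → peak 15
Item 6@3: d1:15  d2:9  d3:6  d4:4  d5:0  d6:0 → peak 15
Item 6@4: d1:15  d2:9  d3:5  d4:4  d5:1  d6:0 → peak 15
Item 6@5: d1:15  d2:9  d3:5  d4:3  d5:1  d6:1 → peak 15
Best is Item 6@2, peak 15.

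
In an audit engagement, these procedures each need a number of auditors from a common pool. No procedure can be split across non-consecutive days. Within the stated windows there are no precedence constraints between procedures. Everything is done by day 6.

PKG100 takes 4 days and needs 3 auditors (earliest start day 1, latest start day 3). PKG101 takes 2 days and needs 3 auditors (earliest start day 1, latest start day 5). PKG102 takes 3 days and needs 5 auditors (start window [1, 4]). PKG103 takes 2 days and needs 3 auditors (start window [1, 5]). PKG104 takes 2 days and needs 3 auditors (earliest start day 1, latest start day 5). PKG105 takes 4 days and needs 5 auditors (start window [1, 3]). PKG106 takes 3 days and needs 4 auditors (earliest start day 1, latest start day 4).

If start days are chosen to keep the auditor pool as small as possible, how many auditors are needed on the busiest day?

13

Early-start (PKG100@1, PKG101@1, PKG102@1, PKG103@1, PKG104@1, PKG105@1, PKG106@1) gives peak 26: d1:26  d2:26  d3:17  d4:8  d5:0  d6:0.
Shift PKG102→4, PKG104→5, PKG105→3.
Schedule PKG100@1, PKG101@1, PKG102@4, PKG103@1, PKG104@5, PKG105@3, PKG106@1: d1:13  d2:13  d3:12  d4:13  d5:13  d6:13 — peak 13.
Total auditor-days = 77 over 6 days ⇒ peak ≥ ⌈77/6⌉ = 13, so 13 is optimal.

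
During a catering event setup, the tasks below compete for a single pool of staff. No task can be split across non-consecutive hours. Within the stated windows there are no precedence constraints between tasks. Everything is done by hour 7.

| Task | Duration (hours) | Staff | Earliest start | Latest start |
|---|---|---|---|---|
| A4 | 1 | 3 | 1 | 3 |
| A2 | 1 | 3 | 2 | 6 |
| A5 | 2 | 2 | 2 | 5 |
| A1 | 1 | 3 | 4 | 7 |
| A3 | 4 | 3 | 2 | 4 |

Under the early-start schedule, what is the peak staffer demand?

Early-start schedule: A4@1, A2@2, A5@2, A1@4, A3@2.
Load per hour: hour 1: 3, hour 2: 8, hour 3: 5, hour 4: 6, hour 5: 3, hour 6: 0, hour 7: 0.
Peak is 8.

8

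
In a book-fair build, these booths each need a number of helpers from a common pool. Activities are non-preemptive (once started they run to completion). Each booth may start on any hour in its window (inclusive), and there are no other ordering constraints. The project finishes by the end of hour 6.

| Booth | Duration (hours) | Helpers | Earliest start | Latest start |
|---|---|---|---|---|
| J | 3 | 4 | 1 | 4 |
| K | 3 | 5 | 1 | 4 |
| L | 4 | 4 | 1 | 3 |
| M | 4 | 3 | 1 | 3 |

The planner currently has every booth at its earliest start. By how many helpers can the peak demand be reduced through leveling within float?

Early-start peak: h1:16  h2:16  h3:16  h4:7  h5:0  h6:0 ⇒ 16.
Leveled (J@1, K@4, L@1, M@1): h1:11  h2:11  h3:11  h4:12  h5:5  h6:5 ⇒ 12.
Reduction 16 − 12 = 4.

4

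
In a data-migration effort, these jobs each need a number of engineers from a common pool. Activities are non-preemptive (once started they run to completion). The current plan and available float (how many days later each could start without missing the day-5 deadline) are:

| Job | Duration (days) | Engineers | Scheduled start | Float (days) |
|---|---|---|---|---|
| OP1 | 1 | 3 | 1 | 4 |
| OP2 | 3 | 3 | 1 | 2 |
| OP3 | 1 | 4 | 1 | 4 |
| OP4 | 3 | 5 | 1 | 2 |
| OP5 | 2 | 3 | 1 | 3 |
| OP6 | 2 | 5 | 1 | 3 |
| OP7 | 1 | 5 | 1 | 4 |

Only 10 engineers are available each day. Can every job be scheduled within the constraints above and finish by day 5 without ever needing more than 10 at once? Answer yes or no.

Total engineer-days = 52; over 5 days the average is 52/5 > 10, so some day must exceed 10.

no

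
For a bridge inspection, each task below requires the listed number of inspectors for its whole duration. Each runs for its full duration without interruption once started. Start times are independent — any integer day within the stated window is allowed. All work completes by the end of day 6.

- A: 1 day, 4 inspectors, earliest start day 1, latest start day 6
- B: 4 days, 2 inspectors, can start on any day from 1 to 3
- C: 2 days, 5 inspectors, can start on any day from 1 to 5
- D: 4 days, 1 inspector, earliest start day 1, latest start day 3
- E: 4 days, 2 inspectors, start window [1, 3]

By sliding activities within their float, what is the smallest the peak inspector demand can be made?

Early-start (A@1, B@1, C@1, D@1, E@1) gives peak 14: d1:14  d2:10  d3:5  d4:5  d5:0  d6:0.
Shift C→5, E→2.
Schedule A@1, B@1, C@5, D@1, E@2: d1:7  d2:5  d3:5  d4:5  d5:7  d6:5 — peak 7.

7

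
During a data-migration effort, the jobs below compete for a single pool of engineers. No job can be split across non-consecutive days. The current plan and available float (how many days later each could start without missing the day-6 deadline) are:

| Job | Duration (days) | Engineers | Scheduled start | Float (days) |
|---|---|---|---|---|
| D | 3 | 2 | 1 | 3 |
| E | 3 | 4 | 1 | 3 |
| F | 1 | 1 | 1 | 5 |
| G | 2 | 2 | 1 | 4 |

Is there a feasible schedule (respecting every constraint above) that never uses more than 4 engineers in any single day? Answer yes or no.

yes

Schedule D@1, E@4, F@1, G@2: d1:3  d2:4  d3:4  d4:4  d5:4  d6:4 — peak 4 ≤ 4.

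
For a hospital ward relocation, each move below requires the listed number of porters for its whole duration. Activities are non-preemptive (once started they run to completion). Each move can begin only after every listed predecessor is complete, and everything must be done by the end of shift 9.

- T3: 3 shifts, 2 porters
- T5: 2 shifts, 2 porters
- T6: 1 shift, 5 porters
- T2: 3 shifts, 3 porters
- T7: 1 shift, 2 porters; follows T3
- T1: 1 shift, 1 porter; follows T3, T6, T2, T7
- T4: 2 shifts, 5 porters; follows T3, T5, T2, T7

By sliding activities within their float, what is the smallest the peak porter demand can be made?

5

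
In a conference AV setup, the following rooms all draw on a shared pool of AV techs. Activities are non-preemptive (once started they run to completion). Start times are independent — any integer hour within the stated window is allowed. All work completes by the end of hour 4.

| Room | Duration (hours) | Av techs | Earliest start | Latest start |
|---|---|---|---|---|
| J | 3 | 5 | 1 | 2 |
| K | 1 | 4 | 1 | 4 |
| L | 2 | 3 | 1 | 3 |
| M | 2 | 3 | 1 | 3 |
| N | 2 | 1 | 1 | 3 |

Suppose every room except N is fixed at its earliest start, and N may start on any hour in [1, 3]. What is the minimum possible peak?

15

N@1: h1:16  h2:12  h3:5  h4:0 → peak 16
N@2: h1:15  h2:12  h3:6  h4:0 → peak 15
N@3: h1:15  h2:11  h3:6  h4:1 → peak 15
Best is N@2, peak 15.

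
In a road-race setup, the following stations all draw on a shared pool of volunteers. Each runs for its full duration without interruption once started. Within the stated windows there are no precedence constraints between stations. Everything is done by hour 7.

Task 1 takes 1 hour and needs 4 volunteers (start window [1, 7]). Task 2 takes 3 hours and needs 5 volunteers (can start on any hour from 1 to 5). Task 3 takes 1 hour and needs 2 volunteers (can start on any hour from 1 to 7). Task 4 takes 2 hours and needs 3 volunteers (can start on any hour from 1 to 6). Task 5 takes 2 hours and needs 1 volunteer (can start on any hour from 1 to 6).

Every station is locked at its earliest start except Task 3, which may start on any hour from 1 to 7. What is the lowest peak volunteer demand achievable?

13

Task 3@1: h1:15  h2:9  h3:5  h4:0  h5:0  h6:0  h7:0 → peak 15
Task 3@2: h1:13  h2:11  h3:5  h4:0  h5:0  h6:0  h7:0 → peak 13
Task 3@3: h1:13  h2:9  h3:7  h4:0  h5:0  h6:0  h7:0 → peak 13
Task 3@4: h1:13  h2:9  h3:5  h4:2  h5:0  h6:0  h7:0 → peak 13
Task 3@5: h1:13  h2:9  h3:5  h4:0  h5:2  h6:0  h7:0 → peak 13
Task 3@6: h1:13  h2:9  h3:5  h4:0  h5:0  h6:2  h7:0 → peak 13
Task 3@7: h1:13  h2:9  h3:5  h4:0  h5:0  h6:0  h7:2 → peak 13
Best is Task 3@2, peak 13.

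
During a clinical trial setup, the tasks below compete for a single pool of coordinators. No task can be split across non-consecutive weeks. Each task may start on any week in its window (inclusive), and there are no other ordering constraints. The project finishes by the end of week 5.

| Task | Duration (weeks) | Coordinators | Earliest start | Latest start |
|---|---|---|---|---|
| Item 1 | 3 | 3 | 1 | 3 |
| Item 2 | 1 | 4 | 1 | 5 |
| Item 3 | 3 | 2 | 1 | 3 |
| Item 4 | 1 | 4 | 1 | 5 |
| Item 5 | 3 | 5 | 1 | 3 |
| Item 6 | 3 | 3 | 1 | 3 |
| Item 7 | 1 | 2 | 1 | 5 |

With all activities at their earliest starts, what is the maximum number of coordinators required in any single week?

23

Early-start schedule: Item 1@1, Item 2@1, Item 3@1, Item 4@1, Item 5@1, Item 6@1, Item 7@1.
Load per week: week 1: 23, week 2: 13, week 3: 13, week 4: 0, week 5: 0.
Peak is 23.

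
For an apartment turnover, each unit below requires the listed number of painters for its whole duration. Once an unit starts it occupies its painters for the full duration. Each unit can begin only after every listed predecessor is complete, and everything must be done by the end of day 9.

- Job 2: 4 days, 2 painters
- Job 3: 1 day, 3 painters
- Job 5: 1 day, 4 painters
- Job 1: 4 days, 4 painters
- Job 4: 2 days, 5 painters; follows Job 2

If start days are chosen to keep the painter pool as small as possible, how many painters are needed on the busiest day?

Early-start (Job 2@1, Job 3@1, Job 5@1, Job 1@1, Job 4@5) gives peak 13: d1:13  d2:6  d3:6  d4:6  d5:5  d6:5  d7:0  d8:0  d9:0.
Shift Job 5→2, Job 1→3, Job 4→7.
Schedule Job 2@1, Job 3@1, Job 5@2, Job 1@3, Job 4@7: d1:5  d2:6  d3:6  d4:6  d5:4  d6:4  d7:5  d8:5  d9:0 — peak 6.

6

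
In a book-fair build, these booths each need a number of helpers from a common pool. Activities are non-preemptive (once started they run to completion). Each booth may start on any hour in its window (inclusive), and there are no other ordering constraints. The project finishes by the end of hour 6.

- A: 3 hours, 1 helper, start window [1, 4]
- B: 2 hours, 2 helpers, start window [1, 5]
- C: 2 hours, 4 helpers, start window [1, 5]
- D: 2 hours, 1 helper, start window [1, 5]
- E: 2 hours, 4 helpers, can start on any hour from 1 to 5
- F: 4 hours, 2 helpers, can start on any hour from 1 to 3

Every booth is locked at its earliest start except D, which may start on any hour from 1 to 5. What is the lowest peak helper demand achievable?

D@1: h1:14  h2:14  h3:3  h4:2  h5:0  h6:0 → peak 14
D@2: h1:13  h2:14  h3:4  h4:2  h5:0  h6:0 → peak 14
D@3: h1:13  h2:13  h3:4  h4:3  h5:0  h6:0 → peak 13
D@4: h1:13  h2:13  h3:3  h4:3  h5:1  h6:0 → peak 13
D@5: h1:13  h2:13  h3:3  h4:2  h5:1  h6:1 → peak 13
Best is D@3, peak 13.

13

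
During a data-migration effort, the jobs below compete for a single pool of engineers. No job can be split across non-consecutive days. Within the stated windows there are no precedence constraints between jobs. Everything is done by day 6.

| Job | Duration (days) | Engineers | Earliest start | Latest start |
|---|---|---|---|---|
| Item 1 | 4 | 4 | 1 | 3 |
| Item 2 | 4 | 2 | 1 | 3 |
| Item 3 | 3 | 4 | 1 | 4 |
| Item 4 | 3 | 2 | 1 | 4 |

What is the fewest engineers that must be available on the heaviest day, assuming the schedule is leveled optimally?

10

Early-start (Item 1@1, Item 2@1, Item 3@1, Item 4@1) gives peak 12: d1:12  d2:12  d3:12  d4:6  d5:0  d6:0.
Shift Item 4→4.
Schedule Item 1@1, Item 2@1, Item 3@1, Item 4@4: d1:10  d2:10  d3:10  d4:8  d5:2  d6:2 — peak 10.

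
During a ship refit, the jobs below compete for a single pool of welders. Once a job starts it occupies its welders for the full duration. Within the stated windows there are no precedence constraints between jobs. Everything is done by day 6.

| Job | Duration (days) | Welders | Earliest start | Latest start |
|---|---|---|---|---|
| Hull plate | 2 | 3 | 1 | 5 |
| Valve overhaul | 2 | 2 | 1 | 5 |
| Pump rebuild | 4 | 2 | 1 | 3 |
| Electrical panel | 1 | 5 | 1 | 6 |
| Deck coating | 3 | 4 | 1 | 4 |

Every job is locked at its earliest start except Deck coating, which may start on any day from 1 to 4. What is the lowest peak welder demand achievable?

Deck coating@1: d1:16  d2:11  d3:6  d4:2  d5:0  d6:0 → peak 16
Deck coating@2: d1:12  d2:11  d3:6  d4:6  d5:0  d6:0 → peak 12
Deck coating@3: d1:12  d2:7  d3:6  d4:6  d5:4  d6:0 → peak 12
Deck coating@4: d1:12  d2:7  d3:2  d4:6  d5:4  d6:4 → peak 12
Best is Deck coating@2, peak 12.

12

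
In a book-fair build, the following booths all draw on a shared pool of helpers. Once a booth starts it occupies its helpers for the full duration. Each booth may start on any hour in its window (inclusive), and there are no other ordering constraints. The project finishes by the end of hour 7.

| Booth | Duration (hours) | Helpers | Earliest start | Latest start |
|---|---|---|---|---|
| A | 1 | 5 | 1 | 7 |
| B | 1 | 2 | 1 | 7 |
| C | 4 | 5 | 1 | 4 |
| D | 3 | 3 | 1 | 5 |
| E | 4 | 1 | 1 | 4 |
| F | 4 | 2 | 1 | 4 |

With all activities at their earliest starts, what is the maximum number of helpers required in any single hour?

Early-start schedule: A@1, B@1, C@1, D@1, E@1, F@1.
Load per hour: hour 1: 18, hour 2: 11, hour 3: 11, hour 4: 8, hour 5: 0, hour 6: 0, hour 7: 0.
Peak is 18.

18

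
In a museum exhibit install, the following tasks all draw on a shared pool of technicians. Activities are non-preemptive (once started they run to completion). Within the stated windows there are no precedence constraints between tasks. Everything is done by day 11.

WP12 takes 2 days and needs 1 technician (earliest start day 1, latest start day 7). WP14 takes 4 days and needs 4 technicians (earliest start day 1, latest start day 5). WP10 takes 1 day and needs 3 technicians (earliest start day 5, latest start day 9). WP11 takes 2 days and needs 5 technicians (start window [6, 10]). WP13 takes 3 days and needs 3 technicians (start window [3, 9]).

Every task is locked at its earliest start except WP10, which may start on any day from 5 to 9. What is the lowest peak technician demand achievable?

WP10@5: d1:5  d2:5  d3:7  d4:7  d5:6  d6:5  d7:5  d8:0  d9:0  d10:0  d11:0 → peak 7
WP10@6: d1:5  d2:5  d3:7  d4:7  d5:3  d6:8  d7:5  d8:0  d9:0  d10:0  d11:0 → peak 8
WP10@7: d1:5  d2:5  d3:7  d4:7  d5:3  d6:5  d7:8  d8:0  d9:0  d10:0  d11:0 → peak 8
WP10@8: d1:5  d2:5  d3:7  d4:7  d5:3  d6:5  d7:5  d8:3  d9:0  d10:0  d11:0 → peak 7
WP10@9: d1:5  d2:5  d3:7  d4:7  d5:3  d6:5  d7:5  d8:0  d9:3  d10:0  d11:0 → peak 7
Best is WP10@5, peak 7.

7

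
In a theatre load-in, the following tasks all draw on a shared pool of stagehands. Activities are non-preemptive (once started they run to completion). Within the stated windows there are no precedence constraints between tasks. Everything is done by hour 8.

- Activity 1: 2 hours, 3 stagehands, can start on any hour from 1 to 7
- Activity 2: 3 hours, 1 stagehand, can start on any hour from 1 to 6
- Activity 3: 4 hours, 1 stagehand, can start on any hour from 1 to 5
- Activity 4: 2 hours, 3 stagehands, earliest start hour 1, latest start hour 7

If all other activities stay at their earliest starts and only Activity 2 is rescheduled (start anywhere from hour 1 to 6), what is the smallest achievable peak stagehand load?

7

Activity 2@1: h1:8  h2:8  h3:2  h4:1  h5:0  h6:0  h7:0  h8:0 → peak 8
Activity 2@2: h1:7  h2:8  h3:2  h4:2  h5:0  h6:0  h7:0  h8:0 → peak 8
Activity 2@3: h1:7  h2:7  h3:2  h4:2  h5:1  h6:0  h7:0  h8:0 → peak 7
Activity 2@4: h1:7  h2:7  h3:1  h4:2  h5:1  h6:1  h7:0  h8:0 → peak 7
Activity 2@5: h1:7  h2:7  h3:1  h4:1  h5:1  h6:1  h7:1  h8:0 → peak 7
Activity 2@6: h1:7  h2:7  h3:1  h4:1  h5:0  h6:1  h7:1  h8:1 → peak 7
Best is Activity 2@3, peak 7.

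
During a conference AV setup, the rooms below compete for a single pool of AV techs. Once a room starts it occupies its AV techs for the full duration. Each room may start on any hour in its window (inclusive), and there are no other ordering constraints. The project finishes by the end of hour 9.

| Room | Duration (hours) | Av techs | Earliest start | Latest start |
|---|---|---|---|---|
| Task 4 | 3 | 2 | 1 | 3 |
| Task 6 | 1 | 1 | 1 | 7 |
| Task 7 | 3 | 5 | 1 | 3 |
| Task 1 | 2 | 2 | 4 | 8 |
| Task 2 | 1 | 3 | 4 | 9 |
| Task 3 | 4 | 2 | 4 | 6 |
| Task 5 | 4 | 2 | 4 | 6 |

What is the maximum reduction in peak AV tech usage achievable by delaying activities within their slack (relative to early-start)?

Early-start peak: h1:8  h2:7  h3:7  h4:9  h5:6  h6:4  h7:4  h8:0  h9:0 ⇒ 9.
Leveled (Task 4@1, Task 6@1, Task 7@2, Task 1@4, Task 2@5, Task 3@5, Task 5@6): h1:3  h2:7  h3:7  h4:7  h5:7  h6:4  h7:4  h8:4  h9:2 ⇒ 7.
Reduction 9 − 7 = 2.

2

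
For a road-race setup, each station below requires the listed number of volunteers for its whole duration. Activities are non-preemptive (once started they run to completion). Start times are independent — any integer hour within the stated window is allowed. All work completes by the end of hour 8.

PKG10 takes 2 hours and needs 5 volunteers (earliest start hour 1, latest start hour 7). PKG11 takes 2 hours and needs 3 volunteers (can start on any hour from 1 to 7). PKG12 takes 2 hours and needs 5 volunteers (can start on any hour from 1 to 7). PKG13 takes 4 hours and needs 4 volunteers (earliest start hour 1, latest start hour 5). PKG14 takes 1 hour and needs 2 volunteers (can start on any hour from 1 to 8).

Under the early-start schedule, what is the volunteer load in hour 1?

At early start, hour 1 has: PKG10, PKG11, PKG12, PKG13, PKG14.
Demand: 5 + 3 + 5 + 4 + 2 = 19.

19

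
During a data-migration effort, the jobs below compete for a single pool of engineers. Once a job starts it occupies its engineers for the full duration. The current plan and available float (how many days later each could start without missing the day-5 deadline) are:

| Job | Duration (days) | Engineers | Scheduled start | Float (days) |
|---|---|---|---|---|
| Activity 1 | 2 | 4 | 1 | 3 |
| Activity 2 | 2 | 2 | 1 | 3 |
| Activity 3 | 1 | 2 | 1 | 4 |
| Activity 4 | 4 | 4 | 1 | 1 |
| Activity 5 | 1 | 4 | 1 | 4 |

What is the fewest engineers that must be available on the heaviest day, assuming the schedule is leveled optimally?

8

Early-start (Activity 1@1, Activity 2@1, Activity 3@1, Activity 4@1, Activity 5@1) gives peak 16: d1:16  d2:10  d3:4  d4:4  d5:0.
Shift Activity 2→3, Activity 4→2, Activity 5→5.
Schedule Activity 1@1, Activity 2@3, Activity 3@1, Activity 4@2, Activity 5@5: d1:6  d2:8  d3:6  d4:6  d5:8 — peak 8.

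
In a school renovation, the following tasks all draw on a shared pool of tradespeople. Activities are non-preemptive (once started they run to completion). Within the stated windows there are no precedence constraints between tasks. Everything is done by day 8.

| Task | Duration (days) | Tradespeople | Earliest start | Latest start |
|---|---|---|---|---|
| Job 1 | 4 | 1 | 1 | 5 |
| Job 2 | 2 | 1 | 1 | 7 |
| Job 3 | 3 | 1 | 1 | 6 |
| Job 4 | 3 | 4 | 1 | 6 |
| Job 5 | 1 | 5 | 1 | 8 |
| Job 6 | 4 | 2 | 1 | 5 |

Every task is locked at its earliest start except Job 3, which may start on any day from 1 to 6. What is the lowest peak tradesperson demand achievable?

13

Job 3@1: d1:14  d2:9  d3:8  d4:3  d5:0  d6:0  d7:0  d8:0 → peak 14
Job 3@2: d1:13  d2:9  d3:8  d4:4  d5:0  d6:0  d7:0  d8:0 → peak 13
Job 3@3: d1:13  d2:8  d3:8  d4:4  d5:1  d6:0  d7:0  d8:0 → peak 13
Job 3@4: d1:13  d2:8  d3:7  d4:4  d5:1  d6:1  d7:0  d8:0 → peak 13
Job 3@5: d1:13  d2:8  d3:7  d4:3  d5:1  d6:1  d7:1  d8:0 → peak 13
Job 3@6: d1:13  d2:8  d3:7  d4:3  d5:0  d6:1  d7:1  d8:1 → peak 13
Best is Job 3@2, peak 13.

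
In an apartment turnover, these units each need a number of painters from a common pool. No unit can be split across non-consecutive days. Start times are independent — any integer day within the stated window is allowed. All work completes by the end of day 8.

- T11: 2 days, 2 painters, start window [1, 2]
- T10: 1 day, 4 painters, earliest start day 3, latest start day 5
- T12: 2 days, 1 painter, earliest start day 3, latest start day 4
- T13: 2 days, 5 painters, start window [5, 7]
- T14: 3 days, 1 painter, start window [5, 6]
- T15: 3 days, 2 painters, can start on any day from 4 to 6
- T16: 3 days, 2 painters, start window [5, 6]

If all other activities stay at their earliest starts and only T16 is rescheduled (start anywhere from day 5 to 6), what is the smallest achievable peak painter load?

10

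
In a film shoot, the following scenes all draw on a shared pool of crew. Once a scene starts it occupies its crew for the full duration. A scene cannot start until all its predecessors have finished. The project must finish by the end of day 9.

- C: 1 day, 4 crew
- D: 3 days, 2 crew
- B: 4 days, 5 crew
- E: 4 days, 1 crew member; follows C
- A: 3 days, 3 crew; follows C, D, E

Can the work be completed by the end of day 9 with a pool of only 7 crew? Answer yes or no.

The minimum achievable peak is 8; 7 < 8, so no feasible schedule stays within the cap.

no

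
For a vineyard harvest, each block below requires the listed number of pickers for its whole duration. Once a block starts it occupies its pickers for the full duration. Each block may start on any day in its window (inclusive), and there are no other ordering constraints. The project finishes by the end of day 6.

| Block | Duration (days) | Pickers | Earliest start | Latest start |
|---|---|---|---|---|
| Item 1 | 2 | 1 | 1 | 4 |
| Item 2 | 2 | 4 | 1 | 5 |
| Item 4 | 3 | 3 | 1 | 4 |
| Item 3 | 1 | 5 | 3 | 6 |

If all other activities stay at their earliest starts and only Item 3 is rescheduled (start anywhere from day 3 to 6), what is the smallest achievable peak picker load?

8

Item 3@3: d1:8  d2:8  d3:8  d4:0  d5:0  d6:0 → peak 8
Item 3@4: d1:8  d2:8  d3:3  d4:5  d5:0  d6:0 → peak 8
Item 3@5: d1:8  d2:8  d3:3  d4:0  d5:5  d6:0 → peak 8
Item 3@6: d1:8  d2:8  d3:3  d4:0  d5:0  d6:5 → peak 8
Best is Item 3@3, peak 8.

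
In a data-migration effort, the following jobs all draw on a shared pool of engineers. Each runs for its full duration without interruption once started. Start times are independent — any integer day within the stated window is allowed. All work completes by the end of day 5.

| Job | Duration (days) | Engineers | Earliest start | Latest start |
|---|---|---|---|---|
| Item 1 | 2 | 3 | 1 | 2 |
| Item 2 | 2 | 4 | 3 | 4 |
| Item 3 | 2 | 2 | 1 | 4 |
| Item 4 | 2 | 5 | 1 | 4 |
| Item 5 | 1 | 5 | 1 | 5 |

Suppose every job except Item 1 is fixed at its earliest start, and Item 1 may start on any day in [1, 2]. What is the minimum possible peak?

Item 1@1: d1:15  d2:10  d3:4  d4:4  d5:0 → peak 15
Item 1@2: d1:12  d2:10  d3:7  d4:4  d5:0 → peak 12
Best is Item 1@2, peak 12.

12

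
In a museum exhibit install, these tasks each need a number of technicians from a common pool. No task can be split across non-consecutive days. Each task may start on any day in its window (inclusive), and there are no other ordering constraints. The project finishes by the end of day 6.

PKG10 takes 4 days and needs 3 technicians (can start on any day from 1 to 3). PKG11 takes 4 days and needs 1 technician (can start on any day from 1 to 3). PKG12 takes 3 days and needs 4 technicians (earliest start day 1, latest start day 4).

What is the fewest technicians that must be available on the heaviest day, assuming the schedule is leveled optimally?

8

Schedule PKG10@1, PKG11@1, PKG12@1: d1:8  d2:8  d3:8  d4:4  d5:0  d6:0 — peak 8.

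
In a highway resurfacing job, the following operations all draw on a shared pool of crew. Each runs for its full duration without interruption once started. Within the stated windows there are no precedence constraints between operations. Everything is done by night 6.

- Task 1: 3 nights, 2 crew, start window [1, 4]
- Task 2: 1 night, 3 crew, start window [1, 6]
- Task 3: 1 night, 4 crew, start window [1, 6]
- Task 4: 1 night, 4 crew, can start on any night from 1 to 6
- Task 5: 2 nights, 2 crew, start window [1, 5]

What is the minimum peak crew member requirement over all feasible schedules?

4

Early-start (Task 1@1, Task 2@1, Task 3@1, Task 4@1, Task 5@1) gives peak 15: n1:15  n2:4  n3:2  n4:0  n5:0  n6:0.
Shift Task 2→4, Task 3→5, Task 4→6.
Schedule Task 1@1, Task 2@4, Task 3@5, Task 4@6, Task 5@1: n1:4  n2:4  n3:2  n4:3  n5:4  n6:4 — peak 4.
Total crew member-nights = 21 over 6 nights ⇒ peak ≥ ⌈21/6⌉ = 4, so 4 is optimal.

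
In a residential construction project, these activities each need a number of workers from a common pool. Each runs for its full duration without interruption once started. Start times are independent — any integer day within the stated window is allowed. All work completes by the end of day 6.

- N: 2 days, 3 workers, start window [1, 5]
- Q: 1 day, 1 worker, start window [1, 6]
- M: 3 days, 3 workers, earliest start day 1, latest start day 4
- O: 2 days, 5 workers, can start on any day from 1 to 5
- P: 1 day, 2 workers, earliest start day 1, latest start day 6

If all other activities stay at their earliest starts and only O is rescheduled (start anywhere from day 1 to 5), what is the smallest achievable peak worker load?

9

O@1: d1:14  d2:11  d3:3  d4:0  d5:0  d6:0 → peak 14
O@2: d1:9  d2:11  d3:8  d4:0  d5:0  d6:0 → peak 11
O@3: d1:9  d2:6  d3:8  d4:5  d5:0  d6:0 → peak 9
O@4: d1:9  d2:6  d3:3  d4:5  d5:5  d6:0 → peak 9
O@5: d1:9  d2:6  d3:3  d4:0  d5:5  d6:5 → peak 9
Best is O@3, peak 9.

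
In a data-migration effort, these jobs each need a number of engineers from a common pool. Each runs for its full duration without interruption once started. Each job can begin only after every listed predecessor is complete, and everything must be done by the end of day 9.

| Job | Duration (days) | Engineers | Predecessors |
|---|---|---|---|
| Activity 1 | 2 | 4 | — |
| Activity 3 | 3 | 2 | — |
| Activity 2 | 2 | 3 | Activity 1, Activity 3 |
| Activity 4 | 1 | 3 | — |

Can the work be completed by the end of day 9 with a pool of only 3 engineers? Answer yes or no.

no

The minimum achievable peak is 4; 3 < 4, so no feasible schedule stays within the cap.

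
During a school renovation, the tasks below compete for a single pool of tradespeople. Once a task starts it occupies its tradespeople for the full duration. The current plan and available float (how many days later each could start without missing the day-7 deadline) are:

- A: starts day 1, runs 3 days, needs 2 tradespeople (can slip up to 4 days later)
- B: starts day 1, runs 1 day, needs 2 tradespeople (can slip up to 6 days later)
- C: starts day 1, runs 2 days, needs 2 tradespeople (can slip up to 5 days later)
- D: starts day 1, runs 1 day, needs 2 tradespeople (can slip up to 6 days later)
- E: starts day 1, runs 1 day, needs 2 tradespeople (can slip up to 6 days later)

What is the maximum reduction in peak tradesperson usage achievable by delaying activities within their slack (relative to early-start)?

6

Early-start peak: d1:10  d2:4  d3:2  d4:0  d5:0  d6:0  d7:0 ⇒ 10.
Leveled (A@1, B@1, C@2, D@4, E@4): d1:4  d2:4  d3:4  d4:4  d5:0  d6:0  d7:0 ⇒ 4.
Reduction 10 − 4 = 6.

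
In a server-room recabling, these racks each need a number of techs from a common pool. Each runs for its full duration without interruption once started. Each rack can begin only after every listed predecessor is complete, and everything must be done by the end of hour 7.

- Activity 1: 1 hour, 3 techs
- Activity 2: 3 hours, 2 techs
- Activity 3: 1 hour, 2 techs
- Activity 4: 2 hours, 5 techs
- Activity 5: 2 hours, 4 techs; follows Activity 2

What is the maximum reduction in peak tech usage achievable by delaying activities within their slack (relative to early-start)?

7

Early-start peak: h1:12  h2:7  h3:2  h4:4  h5:4  h6:0  h7:0 ⇒ 12.
Leveled (Activity 1@1, Activity 2@1, Activity 3@2, Activity 4@4, Activity 5@6): h1:5  h2:4  h3:2  h4:5  h5:5  h6:4  h7:4 ⇒ 5.
Reduction 12 − 5 = 7.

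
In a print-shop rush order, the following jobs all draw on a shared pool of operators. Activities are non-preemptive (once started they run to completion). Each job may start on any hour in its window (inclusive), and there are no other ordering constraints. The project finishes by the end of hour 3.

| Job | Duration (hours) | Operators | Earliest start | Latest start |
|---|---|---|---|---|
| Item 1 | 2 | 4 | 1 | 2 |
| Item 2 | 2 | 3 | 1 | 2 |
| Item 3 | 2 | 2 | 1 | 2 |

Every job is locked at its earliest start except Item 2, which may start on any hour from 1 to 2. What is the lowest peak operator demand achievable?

Item 2@1: h1:9  h2:9  h3:0 → peak 9
Item 2@2: h1:6  h2:9  h3:3 → peak 9
Best is Item 2@1, peak 9.

9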